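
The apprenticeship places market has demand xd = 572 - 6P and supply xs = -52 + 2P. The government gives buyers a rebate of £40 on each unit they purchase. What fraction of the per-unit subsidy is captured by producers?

Pre-subsidy: 572 - 6P = -52 + 2P gives P* = 78, x* = 104.
With the rebate, buyers effectively pay Pb = Ps − 40, where Ps is the price sellers receive.
Demand in terms of Ps becomes xd = 572 − 6(Ps − 40) = 812 - 6Ps. Setting this equal to supply: 812 - 6Ps = -52 + 2Ps, so Ps = 108.
Buyers pay Pb = 108 − 40 = 68; x' = -52 + 2·108 = 164.
Buyers' price falls by P* − Pb = 78 − 68 = 10; sellers' price rises by Ps − P* = 108 − 78 = 30.
So producers capture 30/40 = 0.75 of each unit of subsidy.

Producer share = 0.75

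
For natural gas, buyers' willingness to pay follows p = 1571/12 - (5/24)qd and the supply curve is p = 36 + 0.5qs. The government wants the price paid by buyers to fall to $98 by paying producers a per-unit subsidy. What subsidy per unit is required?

At a buyer price of 98, quantity demanded is 628.4 − 4.8·98 = 158.
Sellers supply 158 only when they receive ps = 36 + 0.5·158 = 115.
s = ps − pb = 115 − 98 = 17.

Required subsidy s = $17 per unit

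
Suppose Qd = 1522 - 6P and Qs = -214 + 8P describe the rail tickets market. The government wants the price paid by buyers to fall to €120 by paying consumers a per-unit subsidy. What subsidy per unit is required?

At a buyer price of 120, quantity demanded is 1522 − 6·120 = 802.
Sellers supply 802 only when they receive Ps with -214 + 8·Ps = 802, i.e. Ps = 127.
s = Ps − Pb = 127 − 120 = 7.

Required subsidy s = €7 per unit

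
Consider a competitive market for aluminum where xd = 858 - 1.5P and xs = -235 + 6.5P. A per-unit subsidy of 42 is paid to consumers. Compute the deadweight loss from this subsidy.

Deadweight loss = 1074.9375

Pre-subsidy: 858 - 1.5P = -235 + 6.5P gives P* = 136.625, x* = 653.0625.
With the rebate, buyers effectively pay Pb = Ps − 42, where Ps is the price sellers receive.
Demand in terms of Ps becomes xd = 858 − 1.5(Ps − 42) = 921 - 1.5Ps. Setting this equal to supply: 921 - 1.5Ps = -235 + 6.5Ps, so Ps = 144.5.
Buyers pay Pb = 144.5 − 42 = 102.5; x' = -235 + 6.5·144.5 = 704.25.
The subsidy expands output by 704.25 − 653.0625 = 51.1875 past the efficient level; on those units the gap between marginal cost and willingness to pay runs from 0 up to 42.
DWL = ½ × 42 × 51.1875 = 1074.9375.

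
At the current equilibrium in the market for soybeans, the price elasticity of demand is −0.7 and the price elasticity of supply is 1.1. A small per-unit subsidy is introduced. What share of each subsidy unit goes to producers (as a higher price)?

Producer share = 7/18

For a small subsidy around the equilibrium, the benefit split depends on the relative slopes, which at a point are proportional to the elasticities.
Buyer share = εs/(εs + |εd|) = 1.1/(1.1 + 0.7) = 11/18; seller share = |εd|/(εs + |εd|) = 7/18.
So producers capture 7/18 of the subsidy.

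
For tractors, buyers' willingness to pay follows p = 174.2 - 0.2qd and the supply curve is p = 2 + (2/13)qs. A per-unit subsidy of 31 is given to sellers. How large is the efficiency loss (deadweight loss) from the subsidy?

Deadweight loss = 62465/46

Pre-subsidy: 174.2 - 0.2q = 2 + (2/13)q gives q* = 11193/23 and p* = 1768/23.
With the subsidy, sellers receive ps = pb + 31 for each unit, where pb is the price buyers pay.
On the curves, pb = 174.2 - 0.2q and ps = 2 + (2/13)q; the wedge ps − pb = 31 gives 2 + (2/13)q − (174.2 - 0.2q) = 31, so q' = 13208/23.
Then pb = 174.2 − 0.2·(13208/23) = 1365/23 and ps = 2 + (2/13)·(13208/23) = 2078/23.
The subsidy expands output by 13208/23 − 11193/23 = 2015/23 past the efficient level; on those units the gap between marginal cost and willingness to pay runs from 0 up to 31.
DWL = ½ × 31 × 2015/23 = 62465/46.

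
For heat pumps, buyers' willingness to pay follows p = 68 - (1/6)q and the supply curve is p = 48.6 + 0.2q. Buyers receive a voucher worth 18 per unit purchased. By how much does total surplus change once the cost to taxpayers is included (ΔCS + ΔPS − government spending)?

Pre-subsidy: 68 - (1/6)q = 48.6 + 0.2q gives q* = 582/11 and p* = 651/11.
With the rebate, buyers effectively pay pb = ps − 18, where ps is the price sellers receive.
On the curves, pb = 68 - (1/6)q and ps = 48.6 + 0.2q; the wedge ps − pb = 18 gives 48.6 + 0.2q − (68 - (1/6)q) = 18, so q' = 102.
Then pb = 68 − (1/6)·102 = 51 and ps = 48.6 + 0.2·102 = 69.
ΔCS = ½(582/11 + 102)(651/11 − 51) = 76680/121; ΔPS = ½(582/11 + 102)(69 − 651/11) = 92016/121.
Government spending = 18 × 102 = 1836.
Net change = 76680/121 + 92016/121 − 1836 = -4860/11. The loss equals the DWL triangle ½·18·540/11.

Net change in total surplus = -4860/11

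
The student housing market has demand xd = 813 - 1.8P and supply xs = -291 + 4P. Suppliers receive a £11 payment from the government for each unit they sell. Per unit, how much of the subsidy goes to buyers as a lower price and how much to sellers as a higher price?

Pre-subsidy: 813 - 1.8P = -291 + 4P gives P* = 5520/29, x* = 13641/29.
With the subsidy, sellers receive Ps = Pb + 11 for each unit, where Pb is the price buyers pay.
Supply in terms of Pb becomes xs = -291 + 4(Pb + 11) = -247 + 4Pb. Setting this equal to demand: 813 - 1.8Pb = -247 + 4Pb, so Pb = 5300/29.
Sellers receive Ps = 5300/29 + 11 = 5619/29; x' = 813 − 1.8·(5300/29) = 14037/29.
Buyers' price falls by P* − Pb = 5520/29 − 5300/29 = 220/29; sellers' price rises by Ps − P* = 5619/29 − 5520/29 = 99/29.

Buyers gain 220/29 per unit; sellers gain 99/29 per unit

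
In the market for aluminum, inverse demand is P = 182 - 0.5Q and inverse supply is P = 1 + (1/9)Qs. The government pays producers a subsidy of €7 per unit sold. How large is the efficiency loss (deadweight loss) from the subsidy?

Deadweight loss = 441/11

Pre-subsidy: 182 - 0.5Q = 1 + (1/9)Q gives Q* = 3258/11 and P* = 373/11.
With the subsidy, sellers receive Ps = Pb + 7 for each unit, where Pb is the price buyers pay.
On the curves, Pb = 182 - 0.5Q and Ps = 1 + (1/9)Q; the wedge Ps − Pb = 7 gives 1 + (1/9)Q − (182 - 0.5Q) = 7, so Q' = 3384/11.
Then Pb = 182 − 0.5·(3384/11) = 310/11 and Ps = 1 + (1/9)·(3384/11) = 387/11.
The subsidy expands output by 3384/11 − 3258/11 = 126/11 past the efficient level; on those units the gap between marginal cost and willingness to pay runs from 0 up to 7.
DWL = ½ × 7 × 126/11 = 441/11.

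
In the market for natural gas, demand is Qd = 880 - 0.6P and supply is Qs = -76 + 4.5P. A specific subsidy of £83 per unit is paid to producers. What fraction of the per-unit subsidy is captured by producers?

Producer share = 2/17

Pre-subsidy: 880 - 0.6P = -76 + 4.5P gives P* = 9560/51, Q* = 13048/17.
With the subsidy, sellers receive Ps = Pb + 83 for each unit, where Pb is the price buyers pay.
Supply in terms of Pb becomes Qs = -76 + 4.5(Pb + 83) = 297.5 + 4.5Pb. Setting this equal to demand: 880 - 0.6Pb = 297.5 + 4.5Pb, so Pb = 5825/51.
Sellers receive Ps = 5825/51 + 83 = 10058/51; Q' = 880 − 0.6·(5825/51) = 13795/17.
Buyers' price falls by P* − Pb = 9560/51 − 5825/51 = 1245/17; sellers' price rises by Ps − P* = 10058/51 − 9560/51 = 166/17.
So producers capture (166/17)/83 = 2/17 of each unit of subsidy.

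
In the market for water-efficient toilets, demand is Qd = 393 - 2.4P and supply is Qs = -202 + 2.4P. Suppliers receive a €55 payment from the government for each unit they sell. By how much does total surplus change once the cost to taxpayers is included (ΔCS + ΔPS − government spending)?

Pre-subsidy: 393 - 2.4P = -202 + 2.4P gives P* = 2975/24, Q* = 95.5.
With the subsidy, sellers receive Ps = Pb + 55 for each unit, where Pb is the price buyers pay.
Supply in terms of Pb becomes Qs = -202 + 2.4(Pb + 55) = -70 + 2.4Pb. Setting this equal to demand: 393 - 2.4Pb = -70 + 2.4Pb, so Pb = 2315/24.
Sellers receive Ps = 2315/24 + 55 = 3635/24; Q' = 393 − 2.4·(2315/24) = 161.5.
ΔCS = ½(95.5 + 161.5)(2975/24 − 2315/24) = 3533.75; ΔPS = ½(95.5 + 161.5)(3635/24 − 2975/24) = 3533.75.
Government spending = 55 × 161.5 = 8882.5.
Net change = 3533.75 + 3533.75 − 8882.5 = -1815. The loss equals the DWL triangle ½·55·66.

Net change in total surplus = -€1815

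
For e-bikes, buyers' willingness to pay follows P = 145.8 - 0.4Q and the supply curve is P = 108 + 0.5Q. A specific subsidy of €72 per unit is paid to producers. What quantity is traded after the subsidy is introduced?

Q' = 122

Pre-subsidy: 145.8 - 0.4Q = 108 + 0.5Q gives Q* = 42 and P* = 129.
With the subsidy, sellers receive Ps = Pb + 72 for each unit, where Pb is the price buyers pay.
On the curves, Pb = 145.8 - 0.4Q and Ps = 108 + 0.5Q; the wedge Ps − Pb = 72 gives 108 + 0.5Q − (145.8 - 0.4Q) = 72, so Q' = 122.
Then Pb = 145.8 − 0.4·122 = 97 and Ps = 108 + 0.5·122 = 169.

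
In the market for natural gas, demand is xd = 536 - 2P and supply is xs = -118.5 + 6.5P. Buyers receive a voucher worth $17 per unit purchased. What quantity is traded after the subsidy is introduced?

x' = 408

Pre-subsidy: 536 - 2P = -118.5 + 6.5P gives P* = 77, x* = 382.
With the rebate, buyers effectively pay Pb = Ps − 17, where Ps is the price sellers receive.
Demand in terms of Ps becomes xd = 536 − 2(Ps − 17) = 570 - 2Ps. Setting this equal to supply: 570 - 2Ps = -118.5 + 6.5Ps, so Ps = 81.
Buyers pay Pb = 81 − 17 = 64; x' = -118.5 + 6.5·81 = 408.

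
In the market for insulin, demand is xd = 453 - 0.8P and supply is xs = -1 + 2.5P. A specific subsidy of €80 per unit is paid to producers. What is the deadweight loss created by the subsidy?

Deadweight loss = 64000/33

Pre-subsidy: 453 - 0.8P = -1 + 2.5P gives P* = 4540/33, x* = 11317/33.
With the subsidy, sellers receive Ps = Pb + 80 for each unit, where Pb is the price buyers pay.
Supply in terms of Pb becomes xs = -1 + 2.5(Pb + 80) = 199 + 2.5Pb. Setting this equal to demand: 453 - 0.8Pb = 199 + 2.5Pb, so Pb = 2540/33.
Sellers receive Ps = 2540/33 + 80 = 5180/33; x' = 453 − 0.8·(2540/33) = 12917/33.
The subsidy expands output by 12917/33 − 11317/33 = 1600/33 past the efficient level; on those units the gap between marginal cost and willingness to pay runs from 0 up to 80.
DWL = ½ × 80 × 1600/33 = 64000/33.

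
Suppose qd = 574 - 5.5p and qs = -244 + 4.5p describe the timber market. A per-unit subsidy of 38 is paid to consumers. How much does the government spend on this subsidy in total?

Government cost = 8289.7

Pre-subsidy: 574 - 5.5p = -244 + 4.5p gives p* = 81.8, q* = 124.1.
With the rebate, buyers effectively pay pb = ps − 38, where ps is the price sellers receive.
Demand in terms of ps becomes qd = 574 − 5.5(ps − 38) = 783 - 5.5ps. Setting this equal to supply: 783 - 5.5ps = -244 + 4.5ps, so ps = 102.7.
Buyers pay pb = 102.7 − 38 = 64.7; q' = -244 + 4.5·102.7 = 218.15.
Government outlay = subsidy × quantity = 38 × 218.15 = 8289.7.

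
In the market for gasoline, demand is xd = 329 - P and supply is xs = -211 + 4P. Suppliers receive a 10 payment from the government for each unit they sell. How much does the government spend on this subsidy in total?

Pre-subsidy: 329 - P = -211 + 4P gives P* = 108, x* = 221.
With the subsidy, sellers receive Ps = Pb + 10 for each unit, where Pb is the price buyers pay.
Supply in terms of Pb becomes xs = -211 + 4(Pb + 10) = -171 + 4Pb. Setting this equal to demand: 329 - Pb = -171 + 4Pb, so Pb = 100.
Sellers receive Ps = 100 + 10 = 110; x' = 329 − 1·100 = 229.
Government outlay = subsidy × quantity = 10 × 229 = 2290.

Government cost = 2290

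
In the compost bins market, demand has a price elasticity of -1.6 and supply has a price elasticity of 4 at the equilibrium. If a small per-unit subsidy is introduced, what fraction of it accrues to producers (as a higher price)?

Producer share = 2/7

For a small subsidy around the equilibrium, the benefit split depends on the relative slopes, which at a point are proportional to the elasticities.
Buyer share = εs/(εs + |εd|) = 4/(4 + 1.6) = 5/7; seller share = |εd|/(εs + |εd|) = 2/7.
So producers capture 2/7 of the subsidy.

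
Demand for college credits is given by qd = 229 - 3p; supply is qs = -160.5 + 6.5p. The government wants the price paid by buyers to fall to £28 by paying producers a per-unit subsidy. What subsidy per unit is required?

Required subsidy s = £19 per unit

At a buyer price of 28, quantity demanded is 229 − 3·28 = 145.
Sellers supply 145 only when they receive ps with -160.5 + 6.5·ps = 145, i.e. ps = 47.
s = ps − pb = 47 − 28 = 19.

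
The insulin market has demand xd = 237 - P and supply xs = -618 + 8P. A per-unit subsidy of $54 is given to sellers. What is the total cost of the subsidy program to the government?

Pre-subsidy: 237 - P = -618 + 8P gives P* = 95, x* = 142.
With the subsidy, sellers receive Ps = Pb + 54 for each unit, where Pb is the price buyers pay.
Supply in terms of Pb becomes xs = -618 + 8(Pb + 54) = -186 + 8Pb. Setting this equal to demand: 237 - Pb = -186 + 8Pb, so Pb = 47.
Sellers receive Ps = 47 + 54 = 101; x' = 237 − 1·47 = 190.
Government outlay = subsidy × quantity = 54 × 190 = 10260.

Government cost = $10260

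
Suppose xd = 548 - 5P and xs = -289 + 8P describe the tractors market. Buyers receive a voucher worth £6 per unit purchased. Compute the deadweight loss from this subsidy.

Deadweight loss = 720/13

Pre-subsidy: 548 - 5P = -289 + 8P gives P* = 837/13, x* = 2939/13.
With the rebate, buyers effectively pay Pb = Ps − 6, where Ps is the price sellers receive.
Demand in terms of Ps becomes xd = 548 − 5(Ps − 6) = 578 - 5Ps. Setting this equal to supply: 578 - 5Ps = -289 + 8Ps, so Ps = 867/13.
Buyers pay Pb = 867/13 − 6 = 789/13; x' = -289 + 8·(867/13) = 3179/13.
The subsidy expands output by 3179/13 − 2939/13 = 240/13 past the efficient level; on those units the gap between marginal cost and willingness to pay runs from 0 up to 6.
DWL = ½ × 6 × 240/13 = 720/13.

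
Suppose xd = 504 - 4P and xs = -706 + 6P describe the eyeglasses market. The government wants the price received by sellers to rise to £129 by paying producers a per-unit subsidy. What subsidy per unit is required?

At a seller price of 129, quantity supplied is -706 + 6·129 = 68.
Buyers absorb 68 only when they pay Pb with 504 − 4·Pb = 68, i.e. Pb = 109.
s = Ps − Pb = 129 − 109 = 20.

Required subsidy s = £20 per unit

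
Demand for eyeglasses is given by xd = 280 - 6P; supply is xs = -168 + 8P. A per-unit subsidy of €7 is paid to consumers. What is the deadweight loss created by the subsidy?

Deadweight loss = €84

Pre-subsidy: 280 - 6P = -168 + 8P gives P* = 32, x* = 88.
With the rebate, buyers effectively pay Pb = Ps − 7, where Ps is the price sellers receive.
Demand in terms of Ps becomes xd = 280 − 6(Ps − 7) = 322 - 6Ps. Setting this equal to supply: 322 - 6Ps = -168 + 8Ps, so Ps = 35.
Buyers pay Pb = 35 − 7 = 28; x' = -168 + 8·35 = 112.
The subsidy expands output by 112 − 88 = 24 past the efficient level; on those units the gap between marginal cost and willingness to pay runs from 0 up to 7.
DWL = ½ × 7 × 24 = 84.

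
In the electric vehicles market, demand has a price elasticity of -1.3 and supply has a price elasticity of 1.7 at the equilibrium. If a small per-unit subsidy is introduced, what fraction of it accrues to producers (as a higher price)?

For a small subsidy around the equilibrium, the benefit split depends on the relative slopes, which at a point are proportional to the elasticities.
Buyer share = εs/(εs + |εd|) = 1.7/(1.7 + 1.3) = 17/30; seller share = |εd|/(εs + |εd|) = 13/30.
So producers capture 13/30 of the subsidy.

Producer share = 13/30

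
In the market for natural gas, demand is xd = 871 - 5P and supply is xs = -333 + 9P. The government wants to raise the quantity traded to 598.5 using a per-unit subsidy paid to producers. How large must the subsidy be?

Required subsidy s = 49 per unit

At x = 598.5, invert demand for the buyer price: Pb = (871 − 598.5)/5 = 54.5; invert supply for the seller price: Ps = (598.5 − (-333))/9 = 103.5.
The subsidy must fill the gap: s = Ps − Pb = 103.5 − 54.5 = 49.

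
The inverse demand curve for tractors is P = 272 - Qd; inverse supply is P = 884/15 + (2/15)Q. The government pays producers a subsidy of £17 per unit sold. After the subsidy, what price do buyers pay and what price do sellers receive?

Buyers pay £69; sellers receive £86

Pre-subsidy: 272 - Q = 884/15 + (2/15)Q gives Q* = 188 and P* = 84.
With the subsidy, sellers receive Ps = Pb + 17 for each unit, where Pb is the price buyers pay.
On the curves, Pb = 272 - Q and Ps = 884/15 + (2/15)Q; the wedge Ps − Pb = 17 gives 884/15 + (2/15)Q − (272 - Q) = 17, so Q' = 203.
Then Pb = 272 − 1·203 = 69 and Ps = 884/15 + (2/15)·203 = 86.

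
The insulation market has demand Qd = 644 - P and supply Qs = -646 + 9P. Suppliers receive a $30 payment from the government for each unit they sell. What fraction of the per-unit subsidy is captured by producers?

Pre-subsidy: 644 - P = -646 + 9P gives P* = 129, Q* = 515.
With the subsidy, sellers receive Ps = Pb + 30 for each unit, where Pb is the price buyers pay.
Supply in terms of Pb becomes Qs = -646 + 9(Pb + 30) = -376 + 9Pb. Setting this equal to demand: 644 - Pb = -376 + 9Pb, so Pb = 102.
Sellers receive Ps = 102 + 30 = 132; Q' = 644 − 1·102 = 542.
Buyers' price falls by P* − Pb = 129 − 102 = 27; sellers' price rises by Ps − P* = 132 − 129 = 3.
So producers capture 3/30 = 0.1 of each unit of subsidy.

Producer share = 0.1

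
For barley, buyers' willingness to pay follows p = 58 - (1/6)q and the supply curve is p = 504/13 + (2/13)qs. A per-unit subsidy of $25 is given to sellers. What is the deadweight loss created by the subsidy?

Pre-subsidy: 58 - (1/6)q = 504/13 + (2/13)q gives q* = 60 and p* = 48.
With the subsidy, sellers receive ps = pb + 25 for each unit, where pb is the price buyers pay.
On the curves, pb = 58 - (1/6)q and ps = 504/13 + (2/13)q; the wedge ps − pb = 25 gives 504/13 + (2/13)q − (58 - (1/6)q) = 25, so q' = 138.
Then pb = 58 − (1/6)·138 = 35 and ps = 504/13 + (2/13)·138 = 60.
The subsidy expands output by 138 − 60 = 78 past the efficient level; on those units the gap between marginal cost and willingness to pay runs from 0 up to 25.
DWL = ½ × 25 × 78 = 975.

Deadweight loss = $975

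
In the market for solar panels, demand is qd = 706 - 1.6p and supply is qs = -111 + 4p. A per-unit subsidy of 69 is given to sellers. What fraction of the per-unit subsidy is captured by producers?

Pre-subsidy: 706 - 1.6p = -111 + 4p gives p* = 4085/28, q* = 3308/7.
With the subsidy, sellers receive ps = pb + 69 for each unit, where pb is the price buyers pay.
Supply in terms of pb becomes qs = -111 + 4(pb + 69) = 165 + 4pb. Setting this equal to demand: 706 - 1.6pb = 165 + 4pb, so pb = 2705/28.
Sellers receive ps = 2705/28 + 69 = 4637/28; q' = 706 − 1.6·(2705/28) = 3860/7.
Buyers' price falls by p* − pb = 4085/28 − 2705/28 = 345/7; sellers' price rises by ps − p* = 4637/28 − 4085/28 = 138/7.
So producers capture (138/7)/69 = 2/7 of each unit of subsidy.

Producer share = 2/7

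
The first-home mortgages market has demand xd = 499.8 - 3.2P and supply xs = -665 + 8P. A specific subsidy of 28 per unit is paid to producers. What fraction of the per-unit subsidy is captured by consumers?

Consumer share = 5/7

Pre-subsidy: 499.8 - 3.2P = -665 + 8P gives P* = 104, x* = 167.
With the subsidy, sellers receive Ps = Pb + 28 for each unit, where Pb is the price buyers pay.
Supply in terms of Pb becomes xs = -665 + 8(Pb + 28) = -441 + 8Pb. Setting this equal to demand: 499.8 - 3.2Pb = -441 + 8Pb, so Pb = 84.
Sellers receive Ps = 84 + 28 = 112; x' = 499.8 − 3.2·84 = 231.
Buyers' price falls by P* − Pb = 104 − 84 = 20; sellers' price rises by Ps − P* = 112 − 104 = 8.
So consumers capture 20/28 = 5/7 of each unit of subsidy.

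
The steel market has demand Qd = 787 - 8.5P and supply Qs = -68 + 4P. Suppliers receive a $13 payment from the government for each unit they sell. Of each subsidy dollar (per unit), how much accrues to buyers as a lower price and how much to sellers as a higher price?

Buyers gain $4.16 per unit; sellers gain $8.84 per unit

Pre-subsidy: 787 - 8.5P = -68 + 4P gives P* = 68.4, Q* = 205.6.
With the subsidy, sellers receive Ps = Pb + 13 for each unit, where Pb is the price buyers pay.
Supply in terms of Pb becomes Qs = -68 + 4(Pb + 13) = -16 + 4Pb. Setting this equal to demand: 787 - 8.5Pb = -16 + 4Pb, so Pb = 64.24.
Sellers receive Ps = 64.24 + 13 = 77.24; Q' = 787 − 8.5·64.24 = 240.96.
Buyers' price falls by P* − Pb = 68.4 − 64.24 = 4.16; sellers' price rises by Ps − P* = 77.24 − 68.4 = 8.84.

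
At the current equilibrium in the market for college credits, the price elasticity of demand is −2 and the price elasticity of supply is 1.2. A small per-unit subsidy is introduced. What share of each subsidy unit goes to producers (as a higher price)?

For a small subsidy around the equilibrium, the benefit split depends on the relative slopes, which at a point are proportional to the elasticities.
Buyer share = εs/(εs + |εd|) = 1.2/(1.2 + 2) = 0.375; seller share = |εd|/(εs + |εd|) = 0.625.
So producers capture 0.625 of the subsidy.

Producer share = 0.625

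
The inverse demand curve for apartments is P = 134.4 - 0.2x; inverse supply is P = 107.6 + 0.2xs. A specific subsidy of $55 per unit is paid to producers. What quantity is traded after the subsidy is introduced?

x' = 204.5

Pre-subsidy: 134.4 - 0.2x = 107.6 + 0.2x gives x* = 67 and P* = 121.
With the subsidy, sellers receive Ps = Pb + 55 for each unit, where Pb is the price buyers pay.
On the curves, Pb = 134.4 - 0.2x and Ps = 107.6 + 0.2x; the wedge Ps − Pb = 55 gives 107.6 + 0.2x − (134.4 - 0.2x) = 55, so x' = 204.5.
Then Pb = 134.4 − 0.2·204.5 = 93.5 and Ps = 107.6 + 0.2·204.5 = 148.5.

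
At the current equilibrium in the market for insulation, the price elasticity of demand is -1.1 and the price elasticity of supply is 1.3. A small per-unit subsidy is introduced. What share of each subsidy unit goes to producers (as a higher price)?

For a small subsidy around the equilibrium, the benefit split depends on the relative slopes, which at a point are proportional to the elasticities.
Buyer share = εs/(εs + |εd|) = 1.3/(1.3 + 1.1) = 13/24; seller share = |εd|/(εs + |εd|) = 11/24.
So producers capture 11/24 of the subsidy.

Producer share = 11/24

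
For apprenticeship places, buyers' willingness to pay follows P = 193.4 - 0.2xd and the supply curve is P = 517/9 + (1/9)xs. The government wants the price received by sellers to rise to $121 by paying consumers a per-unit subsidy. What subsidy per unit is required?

Required subsidy s = $42 per unit

At a seller price of 121, quantity supplied is -517 + 9·121 = 572.
Buyers absorb 572 only when they pay Pb = 193.4 − 0.2·572 = 79.
s = Ps − Pb = 121 − 79 = 42.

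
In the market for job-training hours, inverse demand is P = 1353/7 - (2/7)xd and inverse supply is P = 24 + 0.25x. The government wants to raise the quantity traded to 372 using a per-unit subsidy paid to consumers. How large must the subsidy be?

At x = 372, from the demand curve buyers pay Pb = 1353/7 − (2/7)·372 = 87; from the supply curve sellers need Ps = 24 + 0.25·372 = 117.
The subsidy must fill the gap: s = Ps − Pb = 117 − 87 = 30.

Required subsidy s = 30 per unit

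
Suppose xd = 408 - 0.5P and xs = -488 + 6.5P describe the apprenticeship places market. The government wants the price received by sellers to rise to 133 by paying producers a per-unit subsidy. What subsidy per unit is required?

Required subsidy s = 70 per unit

At a seller price of 133, quantity supplied is -488 + 6.5·133 = 376.5.
Buyers absorb 376.5 only when they pay Pb with 408 − 0.5·Pb = 376.5, i.e. Pb = 63.
s = Ps − Pb = 133 − 63 = 70.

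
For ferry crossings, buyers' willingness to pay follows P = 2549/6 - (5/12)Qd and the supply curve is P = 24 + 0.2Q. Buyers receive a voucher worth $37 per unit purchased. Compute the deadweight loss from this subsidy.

Deadweight loss = $1110

Pre-subsidy: 2549/6 - (5/12)Q = 24 + 0.2Q gives Q* = 650 and P* = 154.
With the rebate, buyers effectively pay Pb = Ps − 37, where Ps is the price sellers receive.
On the curves, Pb = 2549/6 - (5/12)Q and Ps = 24 + 0.2Q; the wedge Ps − Pb = 37 gives 24 + 0.2Q − (2549/6 - (5/12)Q) = 37, so Q' = 710.
Then Pb = 2549/6 − (5/12)·710 = 129 and Ps = 24 + 0.2·710 = 166.
The subsidy expands output by 710 − 650 = 60 past the efficient level; on those units the gap between marginal cost and willingness to pay runs from 0 up to 37.
DWL = ½ × 37 × 60 = 1110.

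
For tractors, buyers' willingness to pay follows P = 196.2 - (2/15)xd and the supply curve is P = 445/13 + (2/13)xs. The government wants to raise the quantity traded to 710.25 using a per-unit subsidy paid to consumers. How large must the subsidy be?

At x = 710.25, from the demand curve buyers pay Pb = 196.2 − (2/15)·710.25 = 101.5; from the supply curve sellers need Ps = 445/13 + (2/13)·710.25 = 143.5.
The subsidy must fill the gap: s = Ps − Pb = 143.5 − 101.5 = 42.

Required subsidy s = 42 per unit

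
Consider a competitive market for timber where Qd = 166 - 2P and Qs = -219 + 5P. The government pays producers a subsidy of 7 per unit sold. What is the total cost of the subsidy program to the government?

Government cost = 462

Pre-subsidy: 166 - 2P = -219 + 5P gives P* = 55, Q* = 56.
With the subsidy, sellers receive Ps = Pb + 7 for each unit, where Pb is the price buyers pay.
Supply in terms of Pb becomes Qs = -219 + 5(Pb + 7) = -184 + 5Pb. Setting this equal to demand: 166 - 2Pb = -184 + 5Pb, so Pb = 50.
Sellers receive Ps = 50 + 7 = 57; Q' = 166 − 2·50 = 66.
Government outlay = subsidy × quantity = 7 × 66 = 462.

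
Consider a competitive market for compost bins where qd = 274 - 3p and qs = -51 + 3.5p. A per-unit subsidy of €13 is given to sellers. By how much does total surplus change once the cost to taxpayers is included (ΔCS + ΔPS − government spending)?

Pre-subsidy: 274 - 3p = -51 + 3.5p gives p* = 50, q* = 124.
With the subsidy, sellers receive ps = pb + 13 for each unit, where pb is the price buyers pay.
Supply in terms of pb becomes qs = -51 + 3.5(pb + 13) = -5.5 + 3.5pb. Setting this equal to demand: 274 - 3pb = -5.5 + 3.5pb, so pb = 43.
Sellers receive ps = 43 + 13 = 56; q' = 274 − 3·43 = 145.
ΔCS = ½(124 + 145)(50 − 43) = 941.5; ΔPS = ½(124 + 145)(56 − 50) = 807.
Government spending = 13 × 145 = 1885.
Net change = 941.5 + 807 − 1885 = -136.5. The loss equals the DWL triangle ½·13·21.

Net change in total surplus = -€136.5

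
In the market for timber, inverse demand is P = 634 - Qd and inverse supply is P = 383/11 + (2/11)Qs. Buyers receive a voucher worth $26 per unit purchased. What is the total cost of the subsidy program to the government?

Government cost = $13754

Pre-subsidy: 634 - Q = 383/11 + (2/11)Q gives Q* = 507 and P* = 127.
With the rebate, buyers effectively pay Pb = Ps − 26, where Ps is the price sellers receive.
On the curves, Pb = 634 - Q and Ps = 383/11 + (2/11)Q; the wedge Ps − Pb = 26 gives 383/11 + (2/11)Q − (634 - Q) = 26, so Q' = 529.
Then Pb = 634 − 1·529 = 105 and Ps = 383/11 + (2/11)·529 = 131.
Government outlay = subsidy × quantity = 26 × 529 = 13754.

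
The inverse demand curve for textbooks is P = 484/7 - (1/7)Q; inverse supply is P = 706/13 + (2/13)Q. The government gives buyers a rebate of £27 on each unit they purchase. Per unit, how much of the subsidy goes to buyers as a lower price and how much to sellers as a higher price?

Pre-subsidy: 484/7 - (1/7)Q = 706/13 + (2/13)Q gives Q* = 50 and P* = 62.
With the rebate, buyers effectively pay Pb = Ps − 27, where Ps is the price sellers receive.
On the curves, Pb = 484/7 - (1/7)Q and Ps = 706/13 + (2/13)Q; the wedge Ps − Pb = 27 gives 706/13 + (2/13)Q − (484/7 - (1/7)Q) = 27, so Q' = 141.
Then Pb = 484/7 − (1/7)·141 = 49 and Ps = 706/13 + (2/13)·141 = 76.
Buyers' price falls by P* − Pb = 62 − 49 = 13; sellers' price rises by Ps − P* = 76 − 62 = 14.

Buyers gain £13 per unit; sellers gain £14 per unit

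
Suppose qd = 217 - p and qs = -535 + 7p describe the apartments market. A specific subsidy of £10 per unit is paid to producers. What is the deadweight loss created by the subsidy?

Pre-subsidy: 217 - p = -535 + 7p gives p* = 94, q* = 123.
With the subsidy, sellers receive ps = pb + 10 for each unit, where pb is the price buyers pay.
Supply in terms of pb becomes qs = -535 + 7(pb + 10) = -465 + 7pb. Setting this equal to demand: 217 - pb = -465 + 7pb, so pb = 85.25.
Sellers receive ps = 85.25 + 10 = 95.25; q' = 217 − 1·85.25 = 131.75.
The subsidy expands output by 131.75 − 123 = 8.75 past the efficient level; on those units the gap between marginal cost and willingness to pay runs from 0 up to 10.
DWL = ½ × 10 × 8.75 = 43.75.

Deadweight loss = £43.75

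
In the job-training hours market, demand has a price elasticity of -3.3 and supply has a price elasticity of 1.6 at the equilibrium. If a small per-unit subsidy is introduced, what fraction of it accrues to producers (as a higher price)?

Producer share = 33/49

For a small subsidy around the equilibrium, the benefit split depends on the relative slopes, which at a point are proportional to the elasticities.
Buyer share = εs/(εs + |εd|) = 1.6/(1.6 + 3.3) = 16/49; seller share = |εd|/(εs + |εd|) = 33/49.
So producers capture 33/49 of the subsidy.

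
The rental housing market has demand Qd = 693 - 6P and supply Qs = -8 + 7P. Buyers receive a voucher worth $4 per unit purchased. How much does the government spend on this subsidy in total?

Government cost = 19884/13

Pre-subsidy: 693 - 6P = -8 + 7P gives P* = 701/13, Q* = 4803/13.
With the rebate, buyers effectively pay Pb = Ps − 4, where Ps is the price sellers receive.
Demand in terms of Ps becomes Qd = 693 − 6(Ps − 4) = 717 - 6Ps. Setting this equal to supply: 717 - 6Ps = -8 + 7Ps, so Ps = 725/13.
Buyers pay Pb = 725/13 − 4 = 673/13; Q' = -8 + 7·(725/13) = 4971/13.
Government outlay = subsidy × quantity = 4 × 4971/13 = 19884/13.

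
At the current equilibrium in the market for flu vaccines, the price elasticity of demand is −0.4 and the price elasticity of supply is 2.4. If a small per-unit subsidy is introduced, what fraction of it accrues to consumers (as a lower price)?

For a small subsidy around the equilibrium, the benefit split depends on the relative slopes, which at a point are proportional to the elasticities.
Buyer share = εs/(εs + |εd|) = 2.4/(2.4 + 0.4) = 6/7; seller share = |εd|/(εs + |εd|) = 1/7.

Consumer share = 6/7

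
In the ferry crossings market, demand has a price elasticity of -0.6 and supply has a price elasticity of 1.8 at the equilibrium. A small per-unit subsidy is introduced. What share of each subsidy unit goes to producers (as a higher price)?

Producer share = 0.25

For a small subsidy around the equilibrium, the benefit split depends on the relative slopes, which at a point are proportional to the elasticities.
Buyer share = εs/(εs + |εd|) = 1.8/(1.8 + 0.6) = 0.75; seller share = |εd|/(εs + |εd|) = 0.25.
So producers capture 0.25 of the subsidy.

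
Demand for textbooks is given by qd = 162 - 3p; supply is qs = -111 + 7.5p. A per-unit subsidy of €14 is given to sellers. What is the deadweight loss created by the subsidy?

Deadweight loss = €210

Pre-subsidy: 162 - 3p = -111 + 7.5p gives p* = 26, q* = 84.
With the subsidy, sellers receive ps = pb + 14 for each unit, where pb is the price buyers pay.
Supply in terms of pb becomes qs = -111 + 7.5(pb + 14) = -6 + 7.5pb. Setting this equal to demand: 162 - 3pb = -6 + 7.5pb, so pb = 16.
Sellers receive ps = 16 + 14 = 30; q' = 162 − 3·16 = 114.
The subsidy expands output by 114 − 84 = 30 past the efficient level; on those units the gap between marginal cost and willingness to pay runs from 0 up to 14.
DWL = ½ × 14 × 30 = 210.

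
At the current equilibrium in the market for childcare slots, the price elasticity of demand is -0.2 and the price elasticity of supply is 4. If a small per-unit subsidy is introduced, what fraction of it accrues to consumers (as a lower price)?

Consumer share = 20/21

For a small subsidy around the equilibrium, the benefit split depends on the relative slopes, which at a point are proportional to the elasticities.
Buyer share = εs/(εs + |εd|) = 4/(4 + 0.2) = 20/21; seller share = |εd|/(εs + |εd|) = 1/21.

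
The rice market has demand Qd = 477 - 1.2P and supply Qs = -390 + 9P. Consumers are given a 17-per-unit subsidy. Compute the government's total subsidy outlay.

Pre-subsidy: 477 - 1.2P = -390 + 9P gives P* = 85, Q* = 375.
With the rebate, buyers effectively pay Pb = Ps − 17, where Ps is the price sellers receive.
Demand in terms of Ps becomes Qd = 477 − 1.2(Ps − 17) = 497.4 - 1.2Ps. Setting this equal to supply: 497.4 - 1.2Ps = -390 + 9Ps, so Ps = 87.
Buyers pay Pb = 87 − 17 = 70; Q' = -390 + 9·87 = 393.
Government outlay = subsidy × quantity = 17 × 393 = 6681.

Government cost = 6681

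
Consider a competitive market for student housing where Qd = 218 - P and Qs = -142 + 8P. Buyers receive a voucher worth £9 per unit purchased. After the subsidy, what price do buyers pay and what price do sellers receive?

Buyers pay £32; sellers receive £41

Pre-subsidy: 218 - P = -142 + 8P gives P* = 40, Q* = 178.
With the rebate, buyers effectively pay Pb = Ps − 9, where Ps is the price sellers receive.
Demand in terms of Ps becomes Qd = 218 − 1(Ps − 9) = 227 - Ps. Setting this equal to supply: 227 - Ps = -142 + 8Ps, so Ps = 41.
Buyers pay Pb = 41 − 9 = 32; Q' = -142 + 8·41 = 186.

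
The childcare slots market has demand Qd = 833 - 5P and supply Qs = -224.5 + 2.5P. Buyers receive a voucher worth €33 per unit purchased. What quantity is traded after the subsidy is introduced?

Pre-subsidy: 833 - 5P = -224.5 + 2.5P gives P* = 141, Q* = 128.
With the rebate, buyers effectively pay Pb = Ps − 33, where Ps is the price sellers receive.
Demand in terms of Ps becomes Qd = 833 − 5(Ps − 33) = 998 - 5Ps. Setting this equal to supply: 998 - 5Ps = -224.5 + 2.5Ps, so Ps = 163.
Buyers pay Pb = 163 − 33 = 130; Q' = -224.5 + 2.5·163 = 183.

Q' = 183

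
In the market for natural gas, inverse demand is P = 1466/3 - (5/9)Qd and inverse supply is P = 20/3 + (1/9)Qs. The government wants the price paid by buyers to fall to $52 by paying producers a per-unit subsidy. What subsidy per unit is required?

Required subsidy s = $42 per unit

At a buyer price of 52, quantity demanded is 879.6 − 1.8·52 = 786.
Sellers supply 786 only when they receive Ps = 20/3 + (1/9)·786 = 94.
s = Ps − Pb = 94 − 52 = 42.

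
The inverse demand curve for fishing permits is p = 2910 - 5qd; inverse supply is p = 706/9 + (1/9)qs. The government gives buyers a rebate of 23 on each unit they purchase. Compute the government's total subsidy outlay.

Government cost = 12845.5

Pre-subsidy: 2910 - 5q = 706/9 + (1/9)q gives q* = 554 and p* = 140.
With the rebate, buyers effectively pay pb = ps − 23, where ps is the price sellers receive.
On the curves, pb = 2910 - 5q and ps = 706/9 + (1/9)q; the wedge ps − pb = 23 gives 706/9 + (1/9)q − (2910 - 5q) = 23, so q' = 558.5.
Then pb = 2910 − 5·558.5 = 117.5 and ps = 706/9 + (1/9)·558.5 = 140.5.
Government outlay = subsidy × quantity = 23 × 558.5 = 12845.5.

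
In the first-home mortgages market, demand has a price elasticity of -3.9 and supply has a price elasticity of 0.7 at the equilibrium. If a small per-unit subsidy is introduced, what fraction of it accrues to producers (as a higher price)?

Producer share = 39/46

For a small subsidy around the equilibrium, the benefit split depends on the relative slopes, which at a point are proportional to the elasticities.
Buyer share = εs/(εs + |εd|) = 0.7/(0.7 + 3.9) = 7/46; seller share = |εd|/(εs + |εd|) = 39/46.
So producers capture 39/46 of the subsidy.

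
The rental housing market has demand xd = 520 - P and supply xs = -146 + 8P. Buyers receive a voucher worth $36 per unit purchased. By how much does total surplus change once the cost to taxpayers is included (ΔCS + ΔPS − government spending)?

Pre-subsidy: 520 - P = -146 + 8P gives P* = 74, x* = 446.
With the rebate, buyers effectively pay Pb = Ps − 36, where Ps is the price sellers receive.
Demand in terms of Ps becomes xd = 520 − 1(Ps − 36) = 556 - Ps. Setting this equal to supply: 556 - Ps = -146 + 8Ps, so Ps = 78.
Buyers pay Pb = 78 − 36 = 42; x' = -146 + 8·78 = 478.
ΔCS = ½(446 + 478)(74 − 42) = 14784; ΔPS = ½(446 + 478)(78 − 74) = 1848.
Government spending = 36 × 478 = 17208.
Net change = 14784 + 1848 − 17208 = -576. The loss equals the DWL triangle ½·36·32.

Net change in total surplus = -$576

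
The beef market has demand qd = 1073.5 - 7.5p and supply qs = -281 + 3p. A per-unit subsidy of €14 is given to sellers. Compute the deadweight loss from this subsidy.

Deadweight loss = €210

Pre-subsidy: 1073.5 - 7.5p = -281 + 3p gives p* = 129, q* = 106.
With the subsidy, sellers receive ps = pb + 14 for each unit, where pb is the price buyers pay.
Supply in terms of pb becomes qs = -281 + 3(pb + 14) = -239 + 3pb. Setting this equal to demand: 1073.5 - 7.5pb = -239 + 3pb, so pb = 125.
Sellers receive ps = 125 + 14 = 139; q' = 1073.5 − 7.5·125 = 136.
The subsidy expands output by 136 − 106 = 30 past the efficient level; on those units the gap between marginal cost and willingness to pay runs from 0 up to 14.
DWL = ½ × 14 × 30 = 210.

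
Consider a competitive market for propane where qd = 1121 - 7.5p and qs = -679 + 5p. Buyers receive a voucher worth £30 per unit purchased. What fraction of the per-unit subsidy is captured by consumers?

Consumer share = 0.4

Pre-subsidy: 1121 - 7.5p = -679 + 5p gives p* = 144, q* = 41.
With the rebate, buyers effectively pay pb = ps − 30, where ps is the price sellers receive.
Demand in terms of ps becomes qd = 1121 − 7.5(ps − 30) = 1346 - 7.5ps. Setting this equal to supply: 1346 - 7.5ps = -679 + 5ps, so ps = 162.
Buyers pay pb = 162 − 30 = 132; q' = -679 + 5·162 = 131.
Buyers' price falls by p* − pb = 144 − 132 = 12; sellers' price rises by ps − p* = 162 − 144 = 18.
So consumers capture 12/30 = 0.4 of each unit of subsidy.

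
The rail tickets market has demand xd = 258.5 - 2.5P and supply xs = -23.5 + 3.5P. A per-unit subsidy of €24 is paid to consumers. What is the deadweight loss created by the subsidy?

Pre-subsidy: 258.5 - 2.5P = -23.5 + 3.5P gives P* = 47, x* = 141.
With the rebate, buyers effectively pay Pb = Ps − 24, where Ps is the price sellers receive.
Demand in terms of Ps becomes xd = 258.5 − 2.5(Ps − 24) = 318.5 - 2.5Ps. Setting this equal to supply: 318.5 - 2.5Ps = -23.5 + 3.5Ps, so Ps = 57.
Buyers pay Pb = 57 − 24 = 33; x' = -23.5 + 3.5·57 = 176.
The subsidy expands output by 176 − 141 = 35 past the efficient level; on those units the gap between marginal cost and willingness to pay runs from 0 up to 24.
DWL = ½ × 24 × 35 = 420.

Deadweight loss = €420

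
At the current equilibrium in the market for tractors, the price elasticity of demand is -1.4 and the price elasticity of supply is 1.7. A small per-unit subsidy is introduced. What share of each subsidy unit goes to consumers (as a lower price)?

Consumer share = 17/31

For a small subsidy around the equilibrium, the benefit split depends on the relative slopes, which at a point are proportional to the elasticities.
Buyer share = εs/(εs + |εd|) = 1.7/(1.7 + 1.4) = 17/31; seller share = |εd|/(εs + |εd|) = 14/31.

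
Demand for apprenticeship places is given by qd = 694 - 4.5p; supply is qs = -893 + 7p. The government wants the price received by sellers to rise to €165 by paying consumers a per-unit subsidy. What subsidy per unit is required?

Required subsidy s = €69 per unit

At a seller price of 165, quantity supplied is -893 + 7·165 = 262.
Buyers absorb 262 only when they pay pb with 694 − 4.5·pb = 262, i.e. pb = 96.
s = ps − pb = 165 − 96 = 69.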